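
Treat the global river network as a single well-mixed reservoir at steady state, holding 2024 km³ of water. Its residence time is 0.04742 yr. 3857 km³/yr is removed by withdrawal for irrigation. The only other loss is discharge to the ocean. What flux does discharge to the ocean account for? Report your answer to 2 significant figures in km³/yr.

Total removal F = M/τ = 2024 / 0.04742 = 42680 km³/yr.
Discharge to the ocean = F − (3857) = 42680 − 3857 = 38830 km³/yr.

39000 km³/yr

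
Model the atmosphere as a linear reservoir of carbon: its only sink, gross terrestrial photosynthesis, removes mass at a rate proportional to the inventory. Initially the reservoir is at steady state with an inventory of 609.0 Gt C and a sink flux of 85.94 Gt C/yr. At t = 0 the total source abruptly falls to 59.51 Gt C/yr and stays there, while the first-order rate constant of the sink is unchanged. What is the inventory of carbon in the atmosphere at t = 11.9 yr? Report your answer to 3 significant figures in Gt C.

457 Gt C

τ = M₀/F₀ = 609.0/85.94 = 7.086 yr; rate constant k = 1/τ.
New steady state M_∞ = F₁/k = F₁·τ = 59.51 × 7.086 = 421.71 Gt C.
M(t) = M_∞ + (M₀ − M_∞)·e^(−t/τ); t/τ = 11.9/7.086 = 1.679, so e^(−t/τ) = 0.1865.
M(t) = 421.71 + 187.3 × 0.1865 = 456.64 Gt C.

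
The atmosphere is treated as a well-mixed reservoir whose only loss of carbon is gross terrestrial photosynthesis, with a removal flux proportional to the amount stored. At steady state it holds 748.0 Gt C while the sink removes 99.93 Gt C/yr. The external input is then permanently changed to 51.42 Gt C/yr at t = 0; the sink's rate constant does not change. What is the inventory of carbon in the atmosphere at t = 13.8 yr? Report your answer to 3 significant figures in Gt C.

442 Gt C

Residence time τ = M₀/F₀ = 7.485 yr. The eventual steady state is M_∞ = M₀·(F₁/F₀) = 748.0 × 51.42/99.93 = 384.89 Gt C.
The anomaly ΔM(t) = M(t) − M_∞ decays as ΔM₀·e^(−t/τ) with ΔM₀ = 748.0 − 384.89 = 363.1 Gt C.
At t = 13.8 yr, e^(−t/τ) = e^(−1.844) = 0.1582, so ΔM = 57.46 Gt C and M = 384.89 + 57.46 = 442.35 Gt C.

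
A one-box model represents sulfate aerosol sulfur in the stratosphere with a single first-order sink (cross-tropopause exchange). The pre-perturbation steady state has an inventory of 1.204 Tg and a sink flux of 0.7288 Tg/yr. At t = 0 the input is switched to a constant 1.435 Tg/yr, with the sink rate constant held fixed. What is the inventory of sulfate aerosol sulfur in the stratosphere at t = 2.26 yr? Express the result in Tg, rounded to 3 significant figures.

The sink rate constant is k = F₀/M₀ = 0.7288/1.204 = 0.6053 yr⁻¹.
Solving dM/dt = F₁ − kM with M(0) = M₀ gives M(t) = F₁/k + (M₀ − F₁/k)·e^(−kt).
F₁/k = 1.435/0.6053 = 2.3707 Tg; kt = 0.6053 × 2.26 = 1.368, e^(−kt) = 0.2546.
M(2.26) = 2.3707 + (1.204 − 2.3707) × 0.2546 = 2.3707 − 0.2970 = 2.0736 Tg.

2.07 Tg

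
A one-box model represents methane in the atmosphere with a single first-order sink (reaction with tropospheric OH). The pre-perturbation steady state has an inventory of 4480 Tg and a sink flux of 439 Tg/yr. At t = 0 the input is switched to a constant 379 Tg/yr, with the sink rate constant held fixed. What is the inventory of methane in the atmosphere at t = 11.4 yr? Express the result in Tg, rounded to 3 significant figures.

4070 Tg

Residence time τ = M₀/F₀ = 10.21 yr. The eventual steady state is M_∞ = M₀·(F₁/F₀) = 4480 × 379/439 = 3867.7 Tg.
The anomaly ΔM(t) = M(t) − M_∞ decays as ΔM₀·e^(−t/τ) with ΔM₀ = 4480 − 3867.7 = 612.3 Tg.
At t = 11.4 yr, e^(−t/τ) = e^(−1.117) = 0.3272, so ΔM = 200.4 Tg and M = 3867.7 + 200.4 = 4068.1 Tg.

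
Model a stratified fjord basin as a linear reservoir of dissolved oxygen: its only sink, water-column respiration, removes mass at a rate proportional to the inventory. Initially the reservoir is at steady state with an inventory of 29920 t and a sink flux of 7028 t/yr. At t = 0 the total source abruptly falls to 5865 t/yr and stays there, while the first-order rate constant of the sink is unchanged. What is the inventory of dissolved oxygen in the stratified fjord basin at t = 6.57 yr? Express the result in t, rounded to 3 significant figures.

26000 t

τ = M₀/F₀ = 29920/7028 = 4.257 yr; rate constant k = 1/τ.
New steady state M_∞ = F₁/k = F₁·τ = 5865 × 4.257 = 24969 t.
M(t) = M_∞ + (M₀ − M_∞)·e^(−t/τ); t/τ = 6.57/4.257 = 1.543, so e^(−t/τ) = 0.2137.
M(t) = 24969 + 4951 × 0.2137 = 26027 t.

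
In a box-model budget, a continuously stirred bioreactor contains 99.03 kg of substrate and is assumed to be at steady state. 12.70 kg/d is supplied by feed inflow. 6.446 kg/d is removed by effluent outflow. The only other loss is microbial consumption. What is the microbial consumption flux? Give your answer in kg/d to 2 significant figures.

6.3 kg/d

At steady state ΣF_in = ΣF_out.
ΣF_in = 12.700 kg/d.
Microbial consumption flux = ΣF_in − (6.446) = 12.700 − 6.446 = 6.254 kg/d.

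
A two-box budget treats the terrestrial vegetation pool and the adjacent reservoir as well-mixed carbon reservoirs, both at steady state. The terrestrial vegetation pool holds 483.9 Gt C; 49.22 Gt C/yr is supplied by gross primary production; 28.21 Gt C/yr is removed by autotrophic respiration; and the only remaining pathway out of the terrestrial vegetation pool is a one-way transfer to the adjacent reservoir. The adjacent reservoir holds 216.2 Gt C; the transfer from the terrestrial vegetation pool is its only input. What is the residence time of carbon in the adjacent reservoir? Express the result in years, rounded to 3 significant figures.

Balance the terrestrial vegetation pool: ΣF_in = 49.220 Gt C/yr.
Transfer to the adjacent reservoir = ΣF_in − (28.21) = 21.010 Gt C/yr.
At steady state the output of the adjacent reservoir equals its input, 21.010 Gt C/yr.
τ = M / F = 216.2 / 21.010 = 10.29 yr.

10.3 yr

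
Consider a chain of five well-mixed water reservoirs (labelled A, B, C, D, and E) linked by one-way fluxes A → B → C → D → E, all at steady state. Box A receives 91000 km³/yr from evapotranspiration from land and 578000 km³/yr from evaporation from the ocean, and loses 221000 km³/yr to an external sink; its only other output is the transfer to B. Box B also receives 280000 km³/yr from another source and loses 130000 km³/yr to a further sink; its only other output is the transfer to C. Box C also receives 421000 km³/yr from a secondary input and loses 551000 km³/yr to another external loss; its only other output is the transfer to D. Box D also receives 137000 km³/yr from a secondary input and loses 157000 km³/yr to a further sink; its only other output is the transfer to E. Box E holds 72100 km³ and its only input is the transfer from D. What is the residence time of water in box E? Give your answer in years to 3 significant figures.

Box A: F(A→B) = (91000 + 578000) − 221000 = 448000 km³/yr.
Box B: F(B→C) = (448000 + 280000) − 130000 = 598000 km³/yr.
Box C: F(C→D) = (598000 + 421000) − 551000 = 468000 km³/yr.
Box D: F(D→E) = (468000 + 137000) − 157000 = 448000 km³/yr.
Box E throughput = its input = 448000 km³/yr; τ = 72100 / 448000 = 0.1609 yr.

0.161 yr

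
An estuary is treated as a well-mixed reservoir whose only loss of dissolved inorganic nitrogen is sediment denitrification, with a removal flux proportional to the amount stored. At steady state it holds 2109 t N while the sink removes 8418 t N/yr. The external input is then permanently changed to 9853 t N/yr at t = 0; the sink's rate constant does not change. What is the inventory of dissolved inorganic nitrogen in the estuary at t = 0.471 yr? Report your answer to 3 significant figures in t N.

The sink rate constant is k = F₀/M₀ = 8418/2109 = 3.991 yr⁻¹.
Solving dM/dt = F₁ − kM with M(0) = M₀ gives M(t) = F₁/k + (M₀ − F₁/k)·e^(−kt).
F₁/k = 9853/3.991 = 2468.5 t N; kt = 3.991 × 0.471 = 1.880, e^(−kt) = 0.1526.
M(0.471) = 2468.5 + (2109 − 2468.5) × 0.1526 = 2468.5 − 54.86 = 2413.7 t N.

2410 t N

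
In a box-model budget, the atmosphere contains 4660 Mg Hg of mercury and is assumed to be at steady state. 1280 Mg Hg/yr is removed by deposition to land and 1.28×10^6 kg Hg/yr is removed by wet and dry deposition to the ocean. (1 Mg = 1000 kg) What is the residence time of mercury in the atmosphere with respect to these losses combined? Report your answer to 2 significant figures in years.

Convert the wet and dry deposition to the ocean flux: 1.28×10^6 kg Hg/yr = 1280 Mg Hg/yr.
Total removal = 1280 + 1280 = 2560.0 Mg Hg/yr.
τ = M / ΣF_out = 4660 / 2560.0 = 1.820 yr.

1.8 yr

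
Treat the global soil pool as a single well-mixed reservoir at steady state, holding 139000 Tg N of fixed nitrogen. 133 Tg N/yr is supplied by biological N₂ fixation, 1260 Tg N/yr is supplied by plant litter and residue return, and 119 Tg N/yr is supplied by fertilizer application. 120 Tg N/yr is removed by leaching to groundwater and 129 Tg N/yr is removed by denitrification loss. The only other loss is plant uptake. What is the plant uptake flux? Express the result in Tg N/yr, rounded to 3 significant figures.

1260 Tg N/yr

At steady state ΣF_in = ΣF_out.
ΣF_in = 133 + 1260 + 119 = 1512.0 Tg N/yr.
Plant uptake flux = ΣF_in − (120 + 129) = 1512.0 − 249.0 = 1263 Tg N/yr.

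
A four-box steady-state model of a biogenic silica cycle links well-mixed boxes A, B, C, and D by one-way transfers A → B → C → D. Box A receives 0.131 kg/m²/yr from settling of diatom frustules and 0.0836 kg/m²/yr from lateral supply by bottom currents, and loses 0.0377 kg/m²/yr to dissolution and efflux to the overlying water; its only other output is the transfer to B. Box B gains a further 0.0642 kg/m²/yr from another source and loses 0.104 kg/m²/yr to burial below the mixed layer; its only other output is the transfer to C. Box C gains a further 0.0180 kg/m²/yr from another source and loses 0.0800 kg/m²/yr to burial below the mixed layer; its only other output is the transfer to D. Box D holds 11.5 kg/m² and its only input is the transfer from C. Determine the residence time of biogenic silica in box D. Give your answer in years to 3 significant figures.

Box A: F(A→B) = (0.131 + 0.0836) − 0.0377 = 0.17690 kg/m²/yr.
Box B: F(B→C) = (0.17690 + 0.0642) − 0.104 = 0.13710 kg/m²/yr.
Box C: F(C→D) = (0.13710 + 0.0180) − 0.0800 = 0.075100 kg/m²/yr.
Box D throughput = its input = 0.075100 kg/m²/yr; τ = 11.5 / 0.075100 = 153.1 yr.

153 yr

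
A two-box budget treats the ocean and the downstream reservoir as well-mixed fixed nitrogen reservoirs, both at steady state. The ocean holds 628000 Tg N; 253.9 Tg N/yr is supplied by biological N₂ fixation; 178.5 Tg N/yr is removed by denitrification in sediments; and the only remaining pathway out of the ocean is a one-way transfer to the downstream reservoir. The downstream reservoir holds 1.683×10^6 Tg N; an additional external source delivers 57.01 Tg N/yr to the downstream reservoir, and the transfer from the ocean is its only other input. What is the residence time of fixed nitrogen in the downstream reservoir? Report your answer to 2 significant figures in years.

Balance the ocean: ΣF_in = 253.90 Tg N/yr.
Transfer to the downstream reservoir = ΣF_in − (178.5) = 75.400 Tg N/yr.
Total input to the downstream reservoir = 75.400 + 57.01 = 132.41 Tg N/yr; at steady state this equals its total output.
τ = M / F = 1.683×10^6 / 132.41 = 12710 yr.

13000 yr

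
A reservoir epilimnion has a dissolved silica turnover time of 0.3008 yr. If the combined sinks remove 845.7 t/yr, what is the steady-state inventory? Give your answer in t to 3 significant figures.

254 t

τ = M/F ⇒ M = τ × F = 0.3008 × 845.7 = 254.4 t.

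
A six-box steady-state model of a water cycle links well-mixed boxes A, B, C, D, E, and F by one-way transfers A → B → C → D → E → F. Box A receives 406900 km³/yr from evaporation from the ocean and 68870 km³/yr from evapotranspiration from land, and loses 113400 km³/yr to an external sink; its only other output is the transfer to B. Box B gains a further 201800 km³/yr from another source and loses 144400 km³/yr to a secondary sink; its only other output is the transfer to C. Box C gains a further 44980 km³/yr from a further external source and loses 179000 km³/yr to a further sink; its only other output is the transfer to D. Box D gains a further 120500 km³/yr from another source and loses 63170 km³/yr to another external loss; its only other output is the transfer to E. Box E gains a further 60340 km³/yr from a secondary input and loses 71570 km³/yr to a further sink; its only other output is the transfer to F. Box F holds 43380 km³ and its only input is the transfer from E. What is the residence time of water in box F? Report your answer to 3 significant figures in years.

0.131 yr

Box A: F(A→B) = (406900 + 68870) − 113400 = 362370 km³/yr.
Box B: F(B→C) = (362370 + 201800) − 144400 = 419770 km³/yr.
Box C: F(C→D) = (419770 + 44980) − 179000 = 285750 km³/yr.
Box D: F(D→E) = (285750 + 120500) − 63170 = 343080 km³/yr.
Box E: F(E→F) = (343080 + 60340) − 71570 = 331850 km³/yr.
Box F throughput = its input = 331850 km³/yr; τ = 43380 / 331850 = 0.1307 yr.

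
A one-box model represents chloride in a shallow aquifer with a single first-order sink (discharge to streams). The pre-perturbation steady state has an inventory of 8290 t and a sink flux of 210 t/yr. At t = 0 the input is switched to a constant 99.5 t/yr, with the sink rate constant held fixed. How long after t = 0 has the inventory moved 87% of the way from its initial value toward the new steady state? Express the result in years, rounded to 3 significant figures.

τ = M₀/F₀ = 8290/210 = 39.48 yr.
The remaining gap fraction is e^(−t/τ); 87% covered ⇒ e^(−t/τ) = 0.130.
t = −τ ln(0.130) = 39.48 × 2.040 = 80.54 yr.

80.5 yr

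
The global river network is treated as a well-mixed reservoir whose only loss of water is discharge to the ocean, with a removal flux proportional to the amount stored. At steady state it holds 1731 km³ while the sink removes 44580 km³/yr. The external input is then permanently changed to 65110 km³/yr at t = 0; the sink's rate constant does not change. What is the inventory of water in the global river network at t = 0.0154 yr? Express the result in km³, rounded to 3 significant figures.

τ = M₀/F₀ = 1731/44580 = 0.03883 yr; rate constant k = 1/τ.
New steady state M_∞ = F₁/k = F₁·τ = 65110 × 0.03883 = 2528.2 km³.
M(t) = M_∞ + (M₀ − M_∞)·e^(−t/τ); t/τ = 0.0154/0.03883 = 0.3966, so e^(−t/τ) = 0.6726.
M(t) = 2528.2 − 797.2 × 0.6726 = 1992.0 km³.

1990 km³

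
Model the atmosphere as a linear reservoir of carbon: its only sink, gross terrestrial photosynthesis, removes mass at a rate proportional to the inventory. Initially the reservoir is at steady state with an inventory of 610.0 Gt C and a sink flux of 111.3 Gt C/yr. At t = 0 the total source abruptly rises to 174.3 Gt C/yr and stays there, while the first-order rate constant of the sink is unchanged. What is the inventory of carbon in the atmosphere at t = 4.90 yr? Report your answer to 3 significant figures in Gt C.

814 Gt C

The sink rate constant is k = F₀/M₀ = 111.3/610.0 = 0.1825 yr⁻¹.
Solving dM/dt = F₁ − kM with M(0) = M₀ gives M(t) = F₁/k + (M₀ − F₁/k)·e^(−kt).
F₁/k = 174.3/0.1825 = 955.28 Gt C; kt = 0.1825 × 4.90 = 0.8940, e^(−kt) = 0.4090.
M(4.90) = 955.28 + (610.0 − 955.28) × 0.4090 = 955.28 − 141.2 = 814.06 Gt C.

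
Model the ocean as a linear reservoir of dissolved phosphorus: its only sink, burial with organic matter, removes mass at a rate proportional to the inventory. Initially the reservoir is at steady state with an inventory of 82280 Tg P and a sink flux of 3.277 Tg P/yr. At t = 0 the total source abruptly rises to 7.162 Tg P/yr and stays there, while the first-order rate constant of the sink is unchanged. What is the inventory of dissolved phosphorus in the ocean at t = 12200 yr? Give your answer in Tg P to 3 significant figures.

120000 Tg P

τ = M₀/F₀ = 82280/3.277 = 25110 yr; rate constant k = 1/τ.
New steady state M_∞ = F₁/k = F₁·τ = 7.162 × 25110 = 179830 Tg P.
M(t) = M_∞ + (M₀ − M_∞)·e^(−t/τ); t/τ = 12200/25110 = 0.4859, so e^(−t/τ) = 0.6151.
M(t) = 179830 − 97550 × 0.6151 = 119820 Tg P.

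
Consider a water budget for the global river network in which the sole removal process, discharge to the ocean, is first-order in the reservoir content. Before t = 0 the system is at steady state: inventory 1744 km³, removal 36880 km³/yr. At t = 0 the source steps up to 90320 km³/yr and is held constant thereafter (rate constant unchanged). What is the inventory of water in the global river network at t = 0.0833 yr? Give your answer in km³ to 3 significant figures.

3840 km³

τ = M₀/F₀ = 1744/36880 = 0.04729 yr; rate constant k = 1/τ.
New steady state M_∞ = F₁/k = F₁·τ = 90320 × 0.04729 = 4271.1 km³.
M(t) = M_∞ + (M₀ − M_∞)·e^(−t/τ); t/τ = 0.0833/0.04729 = 1.762, so e^(−t/τ) = 0.1718.
M(t) = 4271.1 − 2527 × 0.1718 = 3837.0 km³.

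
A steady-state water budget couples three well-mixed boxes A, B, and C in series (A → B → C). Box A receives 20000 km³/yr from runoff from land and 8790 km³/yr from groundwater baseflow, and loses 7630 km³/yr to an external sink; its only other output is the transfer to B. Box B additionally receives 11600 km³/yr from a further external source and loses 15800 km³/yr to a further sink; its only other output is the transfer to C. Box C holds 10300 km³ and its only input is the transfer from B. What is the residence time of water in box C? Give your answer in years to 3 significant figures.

0.607 yr

Box A: F(A→B) = (20000 + 8790) − 7630 = 21160 km³/yr.
Box B: F(B→C) = (21160 + 11600) − 15800 = 16960 km³/yr.
Box C throughput = its input = 16960 km³/yr; τ = 10300 / 16960 = 0.6073 yr.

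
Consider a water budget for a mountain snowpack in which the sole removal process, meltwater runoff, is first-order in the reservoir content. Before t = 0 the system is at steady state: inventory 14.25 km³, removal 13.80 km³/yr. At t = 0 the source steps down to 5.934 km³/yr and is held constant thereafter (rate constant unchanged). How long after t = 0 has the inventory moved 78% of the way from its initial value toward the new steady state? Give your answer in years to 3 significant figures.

τ = M₀/F₀ = 14.25/13.80 = 1.033 yr.
The remaining gap fraction is e^(−t/τ); 78% covered ⇒ e^(−t/τ) = 0.220.
t = −τ ln(0.220) = 1.033 × 1.514 = 1.564 yr.

1.56 yr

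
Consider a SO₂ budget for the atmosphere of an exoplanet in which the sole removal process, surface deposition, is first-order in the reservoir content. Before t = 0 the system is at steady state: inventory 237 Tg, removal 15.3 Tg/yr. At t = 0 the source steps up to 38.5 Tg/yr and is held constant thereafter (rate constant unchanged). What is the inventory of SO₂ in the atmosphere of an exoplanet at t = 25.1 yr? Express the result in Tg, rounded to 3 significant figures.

525 Tg

Residence time τ = M₀/F₀ = 15.49 yr. The eventual steady state is M_∞ = M₀·(F₁/F₀) = 237 × 38.5/15.3 = 596.37 Tg.
The anomaly ΔM(t) = M(t) − M_∞ decays as ΔM₀·e^(−t/τ) with ΔM₀ = 237 − 596.37 = −359.4 Tg.
At t = 25.1 yr, e^(−t/τ) = e^(−1.620) = 0.1978, so ΔM = −71.09 Tg and M = 596.37 − 71.09 = 525.28 Tg.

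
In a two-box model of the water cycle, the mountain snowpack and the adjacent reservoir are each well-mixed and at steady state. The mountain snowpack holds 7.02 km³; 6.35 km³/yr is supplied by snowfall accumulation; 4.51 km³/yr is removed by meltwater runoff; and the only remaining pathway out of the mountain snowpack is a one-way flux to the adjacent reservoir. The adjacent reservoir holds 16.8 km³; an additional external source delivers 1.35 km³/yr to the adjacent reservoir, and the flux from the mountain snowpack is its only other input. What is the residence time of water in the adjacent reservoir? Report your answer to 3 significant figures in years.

5.27 yr

Balance the mountain snowpack: ΣF_in = 6.3500 km³/yr.
Flux to the adjacent reservoir = ΣF_in − (4.51) = 1.8400 km³/yr.
Total input to the adjacent reservoir = 1.8400 + 1.35 = 3.1900 km³/yr; at steady state this equals its total output.
τ = M / F = 16.8 / 3.1900 = 5.266 yr.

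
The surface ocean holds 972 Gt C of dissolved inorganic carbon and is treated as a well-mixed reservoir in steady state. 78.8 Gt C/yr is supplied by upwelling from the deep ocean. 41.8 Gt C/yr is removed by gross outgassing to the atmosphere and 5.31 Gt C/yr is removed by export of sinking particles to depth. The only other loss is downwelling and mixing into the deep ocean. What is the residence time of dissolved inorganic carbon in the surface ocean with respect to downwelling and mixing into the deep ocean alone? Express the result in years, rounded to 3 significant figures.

At steady state ΣF_in = ΣF_out.
ΣF_in = 78.800 Gt C/yr.
Downwelling and mixing into the deep ocean flux = ΣF_in − (41.8 + 5.31) = 78.800 − 47.11 = 31.69 Gt C/yr.
τ = M / F = 972 / 31.69 = 30.67 yr.

30.7 yr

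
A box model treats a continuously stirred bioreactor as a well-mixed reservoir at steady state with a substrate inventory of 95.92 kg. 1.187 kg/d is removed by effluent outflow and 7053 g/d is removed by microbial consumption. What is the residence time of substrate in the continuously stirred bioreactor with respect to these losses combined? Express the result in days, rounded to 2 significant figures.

Convert the microbial consumption flux: 7053 g/d = 7.053 kg/d.
Total removal = 1.187 + 7.053 = 8.2400 kg/d.
τ = M / ΣF_out = 95.92 / 8.2400 = 11.64 d.

12 d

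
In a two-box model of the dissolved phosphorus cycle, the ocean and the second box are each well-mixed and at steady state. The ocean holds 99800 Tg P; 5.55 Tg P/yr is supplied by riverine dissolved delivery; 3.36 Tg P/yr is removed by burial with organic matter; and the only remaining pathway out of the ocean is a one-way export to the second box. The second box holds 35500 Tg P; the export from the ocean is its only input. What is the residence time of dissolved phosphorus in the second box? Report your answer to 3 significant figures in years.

Balance the ocean: ΣF_in = 5.5500 Tg P/yr.
Export to the second box = ΣF_in − (3.36) = 2.1900 Tg P/yr.
At steady state the output of the second box equals its input, 2.1900 Tg P/yr.
τ = M / F = 35500 / 2.1900 = 16210 yr.

16200 yr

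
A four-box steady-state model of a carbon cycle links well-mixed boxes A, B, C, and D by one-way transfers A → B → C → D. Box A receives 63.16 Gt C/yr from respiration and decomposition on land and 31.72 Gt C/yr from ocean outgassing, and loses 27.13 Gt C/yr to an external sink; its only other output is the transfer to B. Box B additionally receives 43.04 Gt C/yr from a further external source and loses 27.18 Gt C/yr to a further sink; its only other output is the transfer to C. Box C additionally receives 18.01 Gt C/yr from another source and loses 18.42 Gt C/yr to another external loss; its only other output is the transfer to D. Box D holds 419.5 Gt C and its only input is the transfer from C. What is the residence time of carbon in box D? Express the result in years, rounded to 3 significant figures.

Box A: F(A→B) = (63.16 + 31.72) − 27.13 = 67.750 Gt C/yr.
Box B: F(B→C) = (67.750 + 43.04) − 27.18 = 83.610 Gt C/yr.
Box C: F(C→D) = (83.610 + 18.01) − 18.42 = 83.200 Gt C/yr.
Box D throughput = its input = 83.200 Gt C/yr; τ = 419.5 / 83.200 = 5.042 yr.

5.04 yr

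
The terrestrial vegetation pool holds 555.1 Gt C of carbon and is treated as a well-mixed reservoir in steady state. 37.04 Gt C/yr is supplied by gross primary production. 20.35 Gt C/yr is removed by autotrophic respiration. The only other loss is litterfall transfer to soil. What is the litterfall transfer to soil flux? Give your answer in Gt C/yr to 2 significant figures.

At steady state ΣF_in = ΣF_out.
ΣF_in = 37.040 Gt C/yr.
Litterfall transfer to soil flux = ΣF_in − (20.35) = 37.040 − 20.35 = 16.69 Gt C/yr.

17 Gt C/yr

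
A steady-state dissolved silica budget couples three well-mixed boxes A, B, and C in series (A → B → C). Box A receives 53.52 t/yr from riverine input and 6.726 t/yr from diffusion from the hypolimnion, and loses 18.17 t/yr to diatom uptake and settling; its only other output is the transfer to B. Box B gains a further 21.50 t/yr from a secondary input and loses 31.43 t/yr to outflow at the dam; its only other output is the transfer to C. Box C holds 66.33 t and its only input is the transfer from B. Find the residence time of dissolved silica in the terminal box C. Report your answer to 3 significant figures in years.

2.06 yr

Box A: F(A→B) = (53.52 + 6.726) − 18.17 = 42.076 t/yr.
Box B: F(B→C) = (42.076 + 21.50) − 31.43 = 32.146 t/yr.
Box C throughput = its input = 32.146 t/yr; τ = 66.33 / 32.146 = 2.063 yr.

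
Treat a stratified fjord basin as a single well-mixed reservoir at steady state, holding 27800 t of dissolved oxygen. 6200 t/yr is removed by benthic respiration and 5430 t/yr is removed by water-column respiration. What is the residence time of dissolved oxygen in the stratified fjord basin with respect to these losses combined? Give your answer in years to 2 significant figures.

Total removal = 6200 + 5430 = 11630 t/yr.
τ = M / ΣF_out = 27800 / 11630 = 2.390 yr.

2.4 yr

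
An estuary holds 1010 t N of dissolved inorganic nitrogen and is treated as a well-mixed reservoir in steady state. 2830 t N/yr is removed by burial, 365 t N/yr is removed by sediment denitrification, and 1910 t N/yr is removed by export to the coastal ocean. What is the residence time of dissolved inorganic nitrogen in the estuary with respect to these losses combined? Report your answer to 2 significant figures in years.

Total removal = 2830 + 365.0 + 1910 = 5105.0 t N/yr.
τ = M / ΣF_out = 1010 / 5105.0 = 0.1978 yr.

0.20 yr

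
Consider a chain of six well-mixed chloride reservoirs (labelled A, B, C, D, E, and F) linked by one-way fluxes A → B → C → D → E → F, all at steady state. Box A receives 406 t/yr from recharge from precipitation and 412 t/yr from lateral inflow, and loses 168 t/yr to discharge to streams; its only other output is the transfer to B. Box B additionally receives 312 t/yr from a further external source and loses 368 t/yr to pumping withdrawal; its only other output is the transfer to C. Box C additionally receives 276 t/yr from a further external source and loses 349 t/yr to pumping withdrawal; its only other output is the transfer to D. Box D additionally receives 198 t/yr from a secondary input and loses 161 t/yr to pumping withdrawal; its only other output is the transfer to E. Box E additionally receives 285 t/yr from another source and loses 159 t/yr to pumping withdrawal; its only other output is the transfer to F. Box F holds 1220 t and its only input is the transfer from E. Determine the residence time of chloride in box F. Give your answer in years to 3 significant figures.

1.78 yr

Box A: F(A→B) = (406 + 412) − 168 = 650.00 t/yr.
Box B: F(B→C) = (650.00 + 312) − 368 = 594.00 t/yr.
Box C: F(C→D) = (594.00 + 276) − 349 = 521.00 t/yr.
Box D: F(D→E) = (521.00 + 198) − 161 = 558.00 t/yr.
Box E: F(E→F) = (558.00 + 285) − 159 = 684.00 t/yr.
Box F throughput = its input = 684.00 t/yr; τ = 1220 / 684.00 = 1.784 yr.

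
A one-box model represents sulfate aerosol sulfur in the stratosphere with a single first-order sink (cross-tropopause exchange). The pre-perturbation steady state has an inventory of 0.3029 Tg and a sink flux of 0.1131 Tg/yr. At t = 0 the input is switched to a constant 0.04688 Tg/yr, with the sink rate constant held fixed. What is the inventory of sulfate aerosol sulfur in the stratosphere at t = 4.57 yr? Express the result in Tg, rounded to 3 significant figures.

Residence time τ = M₀/F₀ = 2.678 yr. The eventual steady state is M_∞ = M₀·(F₁/F₀) = 0.3029 × 0.04688/0.1131 = 0.12555 Tg.
The anomaly ΔM(t) = M(t) − M_∞ decays as ΔM₀·e^(−t/τ) with ΔM₀ = 0.3029 − 0.12555 = 0.1773 Tg.
At t = 4.57 yr, e^(−t/τ) = e^(−1.706) = 0.1815, so ΔM = 0.03219 Tg and M = 0.12555 + 0.03219 = 0.15774 Tg.

0.158 Tg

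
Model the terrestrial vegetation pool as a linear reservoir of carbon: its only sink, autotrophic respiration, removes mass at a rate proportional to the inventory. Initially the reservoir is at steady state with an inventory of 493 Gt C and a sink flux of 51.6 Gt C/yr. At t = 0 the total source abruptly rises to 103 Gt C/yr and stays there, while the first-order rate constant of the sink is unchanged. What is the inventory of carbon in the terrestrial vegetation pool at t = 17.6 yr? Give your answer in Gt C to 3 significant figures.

τ = M₀/F₀ = 493/51.6 = 9.554 yr; rate constant k = 1/τ.
New steady state M_∞ = F₁/k = F₁·τ = 103 × 9.554 = 984.09 Gt C.
M(t) = M_∞ + (M₀ − M_∞)·e^(−t/τ); t/τ = 17.6/9.554 = 1.842, so e^(−t/τ) = 0.1585.
M(t) = 984.09 − 491.1 × 0.1585 = 906.26 Gt C.

906 Gt C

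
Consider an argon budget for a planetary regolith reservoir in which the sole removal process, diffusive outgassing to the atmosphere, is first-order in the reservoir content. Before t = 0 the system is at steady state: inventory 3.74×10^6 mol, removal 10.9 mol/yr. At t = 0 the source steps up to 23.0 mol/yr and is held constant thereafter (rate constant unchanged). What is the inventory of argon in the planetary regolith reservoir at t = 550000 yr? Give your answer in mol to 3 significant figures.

7.06×10^6 mol

τ = M₀/F₀ = 3.74×10^6/10.9 = 343100 yr; rate constant k = 1/τ.
New steady state M_∞ = F₁/k = F₁·τ = 23.0 × 343100 = 7.8917×10^6 mol.
M(t) = M_∞ + (M₀ − M_∞)·e^(−t/τ); t/τ = 550000/343100 = 1.603, so e^(−t/τ) = 0.2013.
M(t) = 7.8917×10^6 − 4.152×10^6 × 0.2013 = 7.0560×10^6 mol.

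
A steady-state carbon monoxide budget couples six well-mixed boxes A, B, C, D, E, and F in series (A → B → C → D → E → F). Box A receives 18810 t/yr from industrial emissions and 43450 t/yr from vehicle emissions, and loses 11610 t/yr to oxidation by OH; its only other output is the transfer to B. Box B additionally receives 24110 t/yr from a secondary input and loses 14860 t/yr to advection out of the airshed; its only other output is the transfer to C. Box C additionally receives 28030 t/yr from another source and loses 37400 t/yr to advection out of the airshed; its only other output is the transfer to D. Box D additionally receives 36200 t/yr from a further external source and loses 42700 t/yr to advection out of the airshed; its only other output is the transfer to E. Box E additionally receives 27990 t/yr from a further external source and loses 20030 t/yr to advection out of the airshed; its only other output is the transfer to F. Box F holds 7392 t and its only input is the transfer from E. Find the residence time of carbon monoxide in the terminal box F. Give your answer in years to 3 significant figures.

0.142 yr

Box A: F(A→B) = (18810 + 43450) − 11610 = 50650 t/yr.
Box B: F(B→C) = (50650 + 24110) − 14860 = 59900 t/yr.
Box C: F(C→D) = (59900 + 28030) − 37400 = 50530 t/yr.
Box D: F(D→E) = (50530 + 36200) − 42700 = 44030 t/yr.
Box E: F(E→F) = (44030 + 27990) − 20030 = 51990 t/yr.
Box F throughput = its input = 51990 t/yr; τ = 7392 / 51990 = 0.1422 yr.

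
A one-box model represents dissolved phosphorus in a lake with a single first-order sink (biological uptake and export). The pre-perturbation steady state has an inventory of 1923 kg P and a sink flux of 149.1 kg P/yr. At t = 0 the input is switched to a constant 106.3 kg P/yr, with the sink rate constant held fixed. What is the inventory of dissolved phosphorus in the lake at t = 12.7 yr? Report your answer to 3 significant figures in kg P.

1580 kg P

τ = M₀/F₀ = 1923/149.1 = 12.90 yr; rate constant k = 1/τ.
New steady state M_∞ = F₁/k = F₁·τ = 106.3 × 12.90 = 1371.0 kg P.
M(t) = M_∞ + (M₀ − M_∞)·e^(−t/τ); t/τ = 12.7/12.90 = 0.9847, so e^(−t/τ) = 0.3736.
M(t) = 1371.0 + 552.0 × 0.3736 = 1577.2 kg P.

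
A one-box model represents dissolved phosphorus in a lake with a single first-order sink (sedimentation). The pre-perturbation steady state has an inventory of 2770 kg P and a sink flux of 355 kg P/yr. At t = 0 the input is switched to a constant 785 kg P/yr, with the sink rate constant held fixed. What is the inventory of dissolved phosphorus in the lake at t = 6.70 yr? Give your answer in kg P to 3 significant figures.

4700 kg P

τ = M₀/F₀ = 2770/355 = 7.803 yr; rate constant k = 1/τ.
New steady state M_∞ = F₁/k = F₁·τ = 785 × 7.803 = 6125.2 kg P.
M(t) = M_∞ + (M₀ − M_∞)·e^(−t/τ); t/τ = 6.70/7.803 = 0.8587, so e^(−t/τ) = 0.4237.
M(t) = 6125.2 − 3355 × 0.4237 = 4703.5 kg P.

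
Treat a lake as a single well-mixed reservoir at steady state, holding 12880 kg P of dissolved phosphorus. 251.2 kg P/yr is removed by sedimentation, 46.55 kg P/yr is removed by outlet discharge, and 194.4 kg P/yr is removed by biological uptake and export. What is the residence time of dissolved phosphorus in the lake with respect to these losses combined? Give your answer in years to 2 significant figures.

26 yr

Total removal = 251.2 + 46.55 + 194.4 = 492.15 kg P/yr.
τ = M / ΣF_out = 12880 / 492.15 = 26.17 yr.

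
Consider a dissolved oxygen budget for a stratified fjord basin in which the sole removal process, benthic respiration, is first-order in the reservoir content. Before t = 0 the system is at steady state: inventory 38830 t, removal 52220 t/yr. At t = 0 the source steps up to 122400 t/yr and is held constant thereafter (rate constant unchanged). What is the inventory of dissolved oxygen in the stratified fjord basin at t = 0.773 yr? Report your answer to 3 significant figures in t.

The sink rate constant is k = F₀/M₀ = 52220/38830 = 1.345 yr⁻¹.
Solving dM/dt = F₁ − kM with M(0) = M₀ gives M(t) = F₁/k + (M₀ − F₁/k)·e^(−kt).
F₁/k = 122400/1.345 = 91015 t; kt = 1.345 × 0.773 = 1.040, e^(−kt) = 0.3536.
M(0.773) = 91015 + (38830 − 91015) × 0.3536 = 91015 − 18450 = 72562 t.

72600 t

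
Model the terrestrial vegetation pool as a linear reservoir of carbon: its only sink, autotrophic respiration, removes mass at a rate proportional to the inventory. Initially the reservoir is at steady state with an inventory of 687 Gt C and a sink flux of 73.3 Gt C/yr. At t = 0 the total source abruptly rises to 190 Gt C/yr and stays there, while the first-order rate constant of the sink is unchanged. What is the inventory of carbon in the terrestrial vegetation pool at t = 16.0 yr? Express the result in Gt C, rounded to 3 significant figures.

Residence time τ = M₀/F₀ = 9.372 yr. The eventual steady state is M_∞ = M₀·(F₁/F₀) = 687 × 190/73.3 = 1780.8 Gt C.
The anomaly ΔM(t) = M(t) − M_∞ decays as ΔM₀·e^(−t/τ) with ΔM₀ = 687 − 1780.8 = −1094 Gt C.
At t = 16.0 yr, e^(−t/τ) = e^(−1.707) = 0.1814, so ΔM = −198.4 Gt C and M = 1780.8 − 198.4 = 1582.4 Gt C.

1580 Gt C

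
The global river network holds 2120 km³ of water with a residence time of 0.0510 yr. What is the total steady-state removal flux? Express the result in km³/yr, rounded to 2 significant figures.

42000 km³/yr

F = M / τ = 2120 / 0.0510 = 41570 km³/yr.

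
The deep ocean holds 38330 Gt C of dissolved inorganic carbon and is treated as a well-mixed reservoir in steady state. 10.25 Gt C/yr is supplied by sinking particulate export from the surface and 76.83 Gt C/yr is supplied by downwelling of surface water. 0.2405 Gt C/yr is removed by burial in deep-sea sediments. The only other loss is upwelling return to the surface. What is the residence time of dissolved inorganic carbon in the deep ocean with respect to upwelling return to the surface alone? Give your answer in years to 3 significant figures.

441 yr

At steady state ΣF_in = ΣF_out.
ΣF_in = 10.25 + 76.83 = 87.080 Gt C/yr.
Upwelling return to the surface flux = ΣF_in − (0.2405) = 87.080 − 0.2405 = 86.84 Gt C/yr.
τ = M / F = 38330 / 86.84 = 441.4 yr.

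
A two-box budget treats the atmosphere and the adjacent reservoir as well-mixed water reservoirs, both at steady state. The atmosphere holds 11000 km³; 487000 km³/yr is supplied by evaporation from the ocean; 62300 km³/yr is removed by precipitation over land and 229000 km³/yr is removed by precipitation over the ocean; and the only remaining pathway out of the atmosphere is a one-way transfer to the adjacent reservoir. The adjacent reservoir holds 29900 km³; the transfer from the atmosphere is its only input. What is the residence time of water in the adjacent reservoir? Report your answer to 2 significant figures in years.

0.15 yr

Balance the atmosphere: ΣF_in = 487000 km³/yr.
Transfer to the adjacent reservoir = ΣF_in − (62300 + 229000) = 195700 km³/yr.
At steady state the output of the adjacent reservoir equals its input, 195700 km³/yr.
τ = M / F = 29900 / 195700 = 0.1528 yr.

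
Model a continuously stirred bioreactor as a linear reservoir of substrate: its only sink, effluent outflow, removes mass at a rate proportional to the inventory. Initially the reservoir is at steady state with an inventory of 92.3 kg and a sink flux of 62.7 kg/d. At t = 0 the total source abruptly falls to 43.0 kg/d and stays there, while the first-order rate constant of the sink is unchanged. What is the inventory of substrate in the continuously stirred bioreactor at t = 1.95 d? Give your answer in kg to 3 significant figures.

71.0 kg

τ = M₀/F₀ = 92.3/62.7 = 1.472 d; rate constant k = 1/τ.
New steady state M_∞ = F₁/k = F₁·τ = 43.0 × 1.472 = 63.300 kg.
M(t) = M_∞ + (M₀ − M_∞)·e^(−t/τ); t/τ = 1.95/1.472 = 1.325, so e^(−t/τ) = 0.2659.
M(t) = 63.300 + 29.00 × 0.2659 = 71.011 kg.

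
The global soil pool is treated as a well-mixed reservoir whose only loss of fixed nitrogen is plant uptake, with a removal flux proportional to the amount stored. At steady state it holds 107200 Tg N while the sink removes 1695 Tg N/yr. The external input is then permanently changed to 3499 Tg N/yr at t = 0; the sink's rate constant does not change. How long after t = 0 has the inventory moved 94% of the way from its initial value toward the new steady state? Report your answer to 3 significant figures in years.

τ = M₀/F₀ = 107200/1695 = 63.24 yr.
The remaining gap fraction is e^(−t/τ); 94% covered ⇒ e^(−t/τ) = 0.0600.
t = −τ ln(0.0600) = 63.24 × 2.813 = 177.9 yr.

178 yr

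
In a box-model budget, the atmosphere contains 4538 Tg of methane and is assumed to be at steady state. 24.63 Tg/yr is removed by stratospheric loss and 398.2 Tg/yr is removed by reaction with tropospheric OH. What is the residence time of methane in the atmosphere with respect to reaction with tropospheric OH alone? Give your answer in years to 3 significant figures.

11.4 yr

Residence time with respect to a single sink: τ = M / F_sink.
τ = 4538 / 398.2 = 11.40 yr.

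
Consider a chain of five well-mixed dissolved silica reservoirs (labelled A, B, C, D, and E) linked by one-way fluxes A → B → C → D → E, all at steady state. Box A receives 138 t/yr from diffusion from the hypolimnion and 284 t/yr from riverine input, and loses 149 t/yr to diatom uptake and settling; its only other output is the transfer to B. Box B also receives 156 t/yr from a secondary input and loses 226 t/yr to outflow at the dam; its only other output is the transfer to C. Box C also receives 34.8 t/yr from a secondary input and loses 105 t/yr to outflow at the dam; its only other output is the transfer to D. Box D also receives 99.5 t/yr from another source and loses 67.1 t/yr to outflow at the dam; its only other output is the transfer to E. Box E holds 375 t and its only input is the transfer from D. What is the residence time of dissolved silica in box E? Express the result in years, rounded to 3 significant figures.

2.27 yr

Box A: F(A→B) = (138 + 284) − 149 = 273.00 t/yr.
Box B: F(B→C) = (273.00 + 156) − 226 = 203.00 t/yr.
Box C: F(C→D) = (203.00 + 34.8) − 105 = 132.80 t/yr.
Box D: F(D→E) = (132.80 + 99.5) − 67.1 = 165.20 t/yr.
Box E throughput = its input = 165.20 t/yr; τ = 375 / 165.20 = 2.270 yr.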